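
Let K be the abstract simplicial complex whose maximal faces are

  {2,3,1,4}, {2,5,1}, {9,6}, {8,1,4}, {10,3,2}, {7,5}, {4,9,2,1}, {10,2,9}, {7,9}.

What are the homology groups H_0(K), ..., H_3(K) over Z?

Take the total order 1 < 2 < 3 < 4 < 5 < 6 < 7 < 8 < 9 < 10 on the vertex set. Then K (dimension 3) consists of the simplices:

  0-simplices (10): [1], [2], [3], [4], [5], [6], [7], [8], [9], [10]
  1-simplices (19): [1,2], [1,3], [1,4], [1,5], [1,8], [1,9], [2,3], [2,4], [2,5], [2,9], [2,10], [3,4], [3,10], [4,8], [4,9], [5,7], [6,9], [7,9], [9,10]
  2-simplices (11): [1,2,3], [1,2,4], [1,2,5], [1,2,9], [1,3,4], [1,4,8], [1,4,9], [2,3,4], [2,3,10], [2,4,9], [2,9,10]
  3-simplices (2): [1,2,3,4], [1,2,4,9]

so the chain groups are C_0 ≅ Z^10, C_1 ≅ Z^19, C_2 ≅ Z^11, C_3 ≅ Z^2.

∂_1: C_1 → C_0 sends each edge [p,q] (with p < q) to q − p. For instance
  ∂[4,9] = [9] − [4].
The resulting 10×19 matrix has rank 9, and its Smith normal form has invariant factors (1,1,1,1,1,1,1,1,1).

∂_2: C_2 → C_1 acts by ∂[p,q,r] = [q,r] − [p,r] + [p,q]. For instance
  ∂[1,4,9] = [4,9] − [1,9] + [1,4],
  ∂[2,3,4] = [3,4] − [2,4] + [2,3].
The 19×11 boundary matrix has rank 9 and Smith normal form diag(1,1,1,1,1,1,1,1,1).

∂_3: C_3 → C_2 sends each 3-simplex σ to the alternating sum Σ_i (−1)^i (σ with its i-th vertex removed). For instance
  ∂[1,2,3,4] = [2,3,4] − [1,3,4] + [1,2,4] − [1,2,3],
  ∂[1,2,4,9] = [2,4,9] − [1,4,9] + [1,2,9] − [1,2,4].
As a 11×2 matrix over Z this has rank 2, with invariant factors (1,1).

Reading off H_k = ker ∂_k / im ∂_{k+1}:

  H_0: rank C_0 − rank ∂_1 = 10 − 9 = 1, and the invariant factors of ∂_1 are all 1, so H_0 ≅ Z.
  H_1: rank ker ∂_1 − rank ∂_2 = (19 − 9) − 9 = 1, and the invariant factors of ∂_2 are all 1, so H_1 ≅ Z.
  H_2: rank ker ∂_2 − rank ∂_3 = (11 − 9) − 2 = 0, and the invariant factors of ∂_3 are all 1, so H_2 ≅ 0.
  H_3: rank ker ∂_3 − rank ∂_4 = (2 − 2) − 0 = 0, and there is no ∂_4, so H_3 ≅ 0.

H_0 ≅ Z,  H_1 ≅ Z,  H_2 = 0,  H_3 = 0.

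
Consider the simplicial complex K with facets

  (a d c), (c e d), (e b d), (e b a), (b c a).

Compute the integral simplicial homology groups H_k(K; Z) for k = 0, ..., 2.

H_0 ≅ Z,  H_1 ≅ Z,  H_2 = 0.

Fix the vertex order a < b < c < d < e and write every simplex with vertices in increasing order. Then dim K = 2 and the simplices of K are:

  0-simplices (5): a, b, c, d, e
  1-simplices (10): ab, ac, ad, ae, bc, bd, be, cd, ce, de
  2-simplices (5): abc, abe, acd, bde, cde

so the chain groups are C_0 ≅ Z^5, C_1 ≅ Z^10, C_2 ≅ Z^5.

Boundary ∂_1: C_1 → C_0 sends each edge [p,q] (with p < q) to q − p.
As a 5×10 matrix over Z this has rank 4, with invariant factors (1,1,1,1).

∂_2: C_2 → C_1 sends each 2-simplex [p,q,r] to [q,r] − [p,r] + [p,q]. For instance
  ∂abc = bc − ac + ab,
  ∂cde = de − ce + cd.
This gives a 10×5 integer matrix of rank 5; reducing to Smith normal form yields diagonal entries (1,1,1,1,1).

Now H_k = ker ∂_k / im ∂_{k+1}, so:

  H_0: rank C_0 − rank ∂_1 = 5 − 4 = 1, and the invariant factors of ∂_1 are all 1, so H_0 = Z.
  H_1: rank ker ∂_1 − rank ∂_2 = (10 − 4) − 5 = 1, and the invariant factors of ∂_2 are all 1, so H_1 = Z.
  H_2: rank ker ∂_2 − rank ∂_3 = (5 − 5) − 0 = 0, and there is no ∂_3, so H_2 = 0.

As a check, the Euler characteristic is 5 − 10 + 5 = 0, which agrees with 1 − 1 + 0 = 0.
(K is a triangulation of the Möbius band.)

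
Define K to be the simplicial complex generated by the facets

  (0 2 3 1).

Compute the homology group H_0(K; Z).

H_0 = Z.

We work with the vertex ordering 0 < 1 < 2 < 3. The simplices of K, each written with vertices in increasing order, are:

  0-simplices (4): [0], [1], [2], [3]
  1-simplices (6): [0,1], [0,2], [0,3], [1,2], [1,3], [2,3]
  2-simplices (4): [0,1,2], [0,1,3], [0,2,3], [1,2,3]
  3-simplices (1): [0,1,2,3]

Hence C_0 ≅ Z^4, C_1 ≅ Z^6, C_2 ≅ Z^4, C_3 ≅ Z^1.

∂_1: C_1 → C_0 sends each edge [p,q] (with p < q) to q − p. For instance
  ∂[0,3] = [3] − [0].
The resulting 4×6 matrix has rank 3, and its Smith normal form has invariant factors (1,1,1).

∂_2: C_2 → C_1 maps a triangle to the signed sum of its edges. For instance
  ∂[0,2,3] = [2,3] − [0,3] + [0,2],
  ∂[1,2,3] = [2,3] − [1,3] + [1,2].
The resulting 6×4 matrix has rank 3, and its Smith normal form has invariant factors (1,1,1).

Boundary ∂_3: C_3 → C_2 sends each 3-simplex σ to the alternating sum Σ_i (−1)^i (σ with its i-th vertex removed). For instance
  ∂[0,1,2,3] = [1,2,3] − [0,2,3] + [0,1,3] − [0,1,2].
The 4×1 boundary matrix has rank 1 and Smith normal form diag(1).

Computing H_k = (kernel of ∂_k) / (image of ∂_{k+1}):

  H_0: rank C_0 − rank ∂_1 = 4 − 3 = 1, and the invariant factors of ∂_1 are all 1, so H_0 = Z.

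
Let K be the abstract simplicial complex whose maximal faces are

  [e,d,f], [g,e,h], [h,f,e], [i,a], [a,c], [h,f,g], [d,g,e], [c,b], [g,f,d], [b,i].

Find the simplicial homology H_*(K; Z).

H_0 = Z^2,  H_1 = Z,  H_2 = Z.

K has 9 vertices, 13 edges, 6 triangles.
rank ∂_0 = 0, rank ∂_1 = 7 ⇒ b_0 = 9 − 0 − 7 = 2; all invariant factors of ∂_1 are 1 so no torsion. So H_0 ≅ Z^2.
rank ∂_1 = 7, rank ∂_2 = 5 ⇒ b_1 = 13 − 7 − 5 = 1; all invariant factors of ∂_2 are 1 so no torsion. So H_1 ≅ Z.
rank ∂_2 = 5, rank ∂_3 = 0 ⇒ b_2 = 6 − 5 − 0 = 1. So H_2 ≅ Z.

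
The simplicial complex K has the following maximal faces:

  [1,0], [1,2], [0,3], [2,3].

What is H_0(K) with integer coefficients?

Order the vertices as 0 < 1 < 2 < 3. Listing each simplex with vertices in this order, K has dimension 1 with simplices:

  0-simplices (4): [0], [1], [2], [3]
  1-simplices (4): [0,1], [0,3], [1,2], [2,3]

giving chain groups C_0 ≅ Z^4, C_1 ≅ Z^4.

The boundary map ∂_1: C_1 → C_0 maps an edge to its endpoints' difference, ∂[p,q] = q − p. For instance
  ∂[0,3] = [3] − [0].
This gives a 4×4 integer matrix of rank 3; reducing to Smith normal form yields diagonal entries (1,1,1).

From H_k ≅ ker(∂_k) / im(∂_{k+1}) we obtain:

  H_0: rank C_0 − rank ∂_1 = 4 − 3 = 1, and the invariant factors of ∂_1 are all 1, so H_0 = Z.

H_0 ≅ Z.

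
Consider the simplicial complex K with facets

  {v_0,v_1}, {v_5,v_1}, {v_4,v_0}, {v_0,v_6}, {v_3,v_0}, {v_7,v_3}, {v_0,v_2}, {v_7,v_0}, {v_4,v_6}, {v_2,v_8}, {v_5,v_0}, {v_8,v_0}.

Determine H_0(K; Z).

H_0 ≅ Z.

Order the vertices as v_0 < v_1 < v_2 < v_3 < v_4 < v_5 < v_6 < v_7 < v_8. Listing each simplex with vertices in this order, K has dimension 1 with simplices:

  0-simplices (9): [v_0], [v_1], [v_2], [v_3], [v_4], [v_5], [v_6], [v_7], [v_8]
  1-simplices (12): [v_0,v_1], [v_0,v_2], [v_0,v_3], [v_0,v_4], [v_0,v_5], [v_0,v_6], [v_0,v_7], [v_0,v_8], [v_1,v_5], [v_2,v_8], [v_3,v_7], [v_4,v_6]

giving chain groups C_0 ≅ Z^9, C_1 ≅ Z^12.

∂_1: C_1 → C_0 sends each edge [p,q] (with p < q) to q − p. For instance
  ∂[v_0,v_1] = [v_1] − [v_0].
The 9×12 boundary matrix has rank 8 and Smith normal form diag(1,1,1,1,1,1,1,1).

Computing H_k = (kernel of ∂_k) / (image of ∂_{k+1}):

  H_0: rank C_0 − rank ∂_1 = 9 − 8 = 1, and the invariant factors of ∂_1 are all 1, so H_0 ≅ Z.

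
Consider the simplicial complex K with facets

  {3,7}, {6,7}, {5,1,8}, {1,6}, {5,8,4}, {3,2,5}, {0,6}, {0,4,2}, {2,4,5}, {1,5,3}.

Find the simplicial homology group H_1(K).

H_1 = Z^2.

We work with the vertex ordering 0 < 1 < 2 < 3 < 4 < 5 < 6 < 7 < 8. The simplices of K, each written with vertices in increasing order, are:

  0-simplices (9): [0], [1], [2], [3], [4], [5], [6], [7], [8]
  1-simplices (16): [0,2], [0,4], [0,6], [1,3], [1,5], [1,6], [1,8], [2,3], [2,4], [2,5], [3,5], [3,7], [4,5], [4,8], [5,8], [6,7]
  2-simplices (6): [0,2,4], [1,3,5], [1,5,8], [2,3,5], [2,4,5], [4,5,8]

giving chain groups C_0 ≅ Z^9, C_1 ≅ Z^16, C_2 ≅ Z^6.

∂_1: C_1 → C_0 sends each edge [p,q] (with p < q) to q − p. For instance
  ∂[2,4] = [4] − [2].
This gives a 9×16 integer matrix of rank 8; reducing to Smith normal form yields diagonal entries (1,1,1,1,1,1,1,1).

∂_2: C_2 → C_1 sends each 2-simplex [p,q,r] to [q,r] − [p,r] + [p,q]. For instance
  ∂[1,5,8] = [5,8] − [1,8] + [1,5],
  ∂[4,5,8] = [5,8] − [4,8] + [4,5].
The resulting 16×6 matrix has rank 6, and its Smith normal form has invariant factors (1,1,1,1,1,1).

Now H_k = ker ∂_k / im ∂_{k+1}, so:

  H_1: rank ker ∂_1 − rank ∂_2 = (16 − 8) − 6 = 2, and the invariant factors of ∂_2 are all 1, so H_1 ≅ Z^2.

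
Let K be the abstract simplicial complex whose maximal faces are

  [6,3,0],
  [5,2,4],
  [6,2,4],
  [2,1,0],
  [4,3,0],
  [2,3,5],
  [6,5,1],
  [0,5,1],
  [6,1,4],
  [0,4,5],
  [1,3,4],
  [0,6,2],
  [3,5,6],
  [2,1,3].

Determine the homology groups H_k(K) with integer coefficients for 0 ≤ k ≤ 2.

K has 7 vertices, 21 edges, 14 triangles.
rank ∂_0 = 0, rank ∂_1 = 6 ⇒ b_0 = 7 − 0 − 6 = 1; all invariant factors of ∂_1 are 1 so no torsion. So H_0 ≅ Z.
rank ∂_1 = 6, rank ∂_2 = 13 ⇒ b_1 = 21 − 6 − 13 = 2; all invariant factors of ∂_2 are 1 so no torsion. So H_1 ≅ Z^2.
rank ∂_2 = 13, rank ∂_3 = 0 ⇒ b_2 = 14 − 13 − 0 = 1. So H_2 ≅ Z.

H_0 = Z,  H_1 = Z^2,  H_2 = Z.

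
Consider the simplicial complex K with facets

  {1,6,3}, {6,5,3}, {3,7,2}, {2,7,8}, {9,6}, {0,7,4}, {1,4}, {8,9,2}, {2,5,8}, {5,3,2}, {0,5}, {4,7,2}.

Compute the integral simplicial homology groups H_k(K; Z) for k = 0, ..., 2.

H_0 = Z,  H_1 = Z^3,  H_2 = 0.

Order the vertices as 0 < 1 < 2 < 3 < 4 < 5 < 6 < 7 < 8 < 9. Listing each simplex with vertices in this order, K has dimension 2 with simplices:

  0-simplices (10): [0], [1], [2], [3], [4], [5], [6], [7], [8], [9]
  1-simplices (21): [0,4], [0,5], [0,7], [1,3], [1,4], [1,6], [2,3], [2,4], [2,5], [2,7], [2,8], [2,9], [3,5], [3,6], [3,7], [4,7], [5,6], [5,8], [6,9], [7,8], [8,9]
  2-simplices (9): [0,4,7], [1,3,6], [2,3,5], [2,3,7], [2,4,7], [2,5,8], [2,7,8], [2,8,9], [3,5,6]

giving chain groups C_0 ≅ Z^10, C_1 ≅ Z^21, C_2 ≅ Z^9.

The boundary map ∂_1: C_1 → C_0 is given by ∂[p,q] = [q] − [p]. For instance
  ∂[2,8] = [8] − [2].
This gives a 10×21 integer matrix of rank 9; reducing to Smith normal form yields diagonal entries (1,1,1,1,1,1,1,1,1).

The boundary map ∂_2: C_2 → C_1 maps a triangle to the signed sum of its edges. For instance
  ∂[2,7,8] = [7,8] − [2,8] + [2,7],
  ∂[2,8,9] = [8,9] − [2,9] + [2,8].
This gives a 21×9 integer matrix of rank 9; reducing to Smith normal form yields diagonal entries (1,1,1,1,1,1,1,1,1).

Reading off H_k = ker ∂_k / im ∂_{k+1}:

  H_0: rank C_0 − rank ∂_1 = 10 − 9 = 1, and the invariant factors of ∂_1 are all 1, so H_0 = Z.
  H_1: rank ker ∂_1 − rank ∂_2 = (21 − 9) − 9 = 3, and the invariant factors of ∂_2 are all 1, so H_1 = Z^3.
  H_2: rank ker ∂_2 − rank ∂_3 = (9 − 9) − 0 = 0, and there is no ∂_3, so H_2 = 0.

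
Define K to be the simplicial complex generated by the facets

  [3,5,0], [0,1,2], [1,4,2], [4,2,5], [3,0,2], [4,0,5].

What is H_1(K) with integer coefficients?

H_1 ≅ Z.

K has 6 vertices, 12 edges, 6 triangles.
rank ∂_1 = 5, rank ∂_2 = 6 ⇒ b_1 = 12 − 5 − 6 = 1; all invariant factors of ∂_2 are 1 so no torsion. So H_1 ≅ Z.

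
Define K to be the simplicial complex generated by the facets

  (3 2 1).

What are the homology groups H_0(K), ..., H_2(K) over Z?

We work with the vertex ordering 1 < 2 < 3. The simplices of K, each written with vertices in increasing order, are:

  0-simplices (3): [1], [2], [3]
  1-simplices (3): [1,2], [1,3], [2,3]
  2-simplices (1): [1,2,3]

Hence C_0 ≅ Z^3, C_1 ≅ Z^3, C_2 ≅ Z^1.

Boundary ∂_1: C_1 → C_0 maps an edge to its endpoints' difference, ∂[p,q] = q − p.
As a 3×3 matrix over Z this has rank 2, with invariant factors (1,1).

∂_2: C_2 → C_1 sends each 2-simplex [p,q,r] to [q,r] − [p,r] + [p,q]. For instance
  ∂[1,2,3] = [2,3] − [1,3] + [1,2].
The resulting 3×1 matrix has rank 1, and its Smith normal form has invariant factors (1).

Now H_k = ker ∂_k / im ∂_{k+1}, so:

  H_0: rank C_0 − rank ∂_1 = 3 − 2 = 1, and the invariant factors of ∂_1 are all 1, so H_0 = Z.
  H_1: rank ker ∂_1 − rank ∂_2 = (3 − 2) − 1 = 0, and the invariant factors of ∂_2 are all 1, so H_1 = 0.
  H_2: rank ker ∂_2 − rank ∂_3 = (1 − 1) − 0 = 0, and there is no ∂_3, so H_2 = 0.

H_0 = Z,  H_1 = 0,  H_2 = 0.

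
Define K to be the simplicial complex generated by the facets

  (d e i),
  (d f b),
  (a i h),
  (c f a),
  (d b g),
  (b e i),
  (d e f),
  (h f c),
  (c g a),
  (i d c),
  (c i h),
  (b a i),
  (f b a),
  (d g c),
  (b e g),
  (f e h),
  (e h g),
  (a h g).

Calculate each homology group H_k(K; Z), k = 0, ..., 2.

Take the total order a < b < c < d < e < f < g < h < i on the vertex set. Then K (dimension 2) consists of the simplices:

  0-simplices (9): a, b, c, d, e, f, g, h, i
  1-simplices (27): ab, ac, af, ag, ah, ai, bd, be, bf, bg, bi, cd, cf, cg, ch, ci, de, df, dg, di, ef, eg, eh, ei, fh, gh, hi
  2-simplices (18): abf, abi, acf, acg, agh, ahi, bdf, bdg, beg, bei, cdg, cdi, cfh, chi, def, dei, efh, egh

so the chain groups are C_0 ≅ Z^9, C_1 ≅ Z^27, C_2 ≅ Z^18.

Boundary ∂_1: C_1 → C_0 is given by ∂[p,q] = [q] − [p]. For instance
  ∂ef = f − e.
The 9×27 boundary matrix has rank 8 and Smith normal form diag(1,1,1,1,1,1,1,1).

∂_2: C_2 → C_1 maps a triangle to the signed sum of its edges. For instance
  ∂cfh = fh − ch + cf,
  ∂chi = hi − ci + ch.
The resulting 27×18 matrix has rank 18, and its Smith normal form has invariant factors (1,1,1,1,1,1,1,1,1,1,1,1,1,1,1,1,1,2).

Computing H_k = (kernel of ∂_k) / (image of ∂_{k+1}):

  H_0: rank C_0 − rank ∂_1 = 9 − 8 = 1, and the invariant factors of ∂_1 are all 1, so H_0 = Z.
  H_1: rank ker ∂_1 − rank ∂_2 = (27 − 8) − 18 = 1, and ∂_2 has invariant factor 2 > 1, so H_1 = Z ⊕ Z/2Z.
  H_2: rank ker ∂_2 − rank ∂_3 = (18 − 18) − 0 = 0, and there is no ∂_3, so H_2 = 0.

H_0 ≅ Z,  H_1 ≅ Z ⊕ Z/2Z,  H_2 = 0.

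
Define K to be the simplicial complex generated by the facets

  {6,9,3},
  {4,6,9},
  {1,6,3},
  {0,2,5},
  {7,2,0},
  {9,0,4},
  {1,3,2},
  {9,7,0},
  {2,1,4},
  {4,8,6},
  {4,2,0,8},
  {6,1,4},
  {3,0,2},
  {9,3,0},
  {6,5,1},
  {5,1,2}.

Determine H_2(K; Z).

We work with the vertex ordering 0 < 1 < 2 < 3 < 4 < 5 < 6 < 7 < 8 < 9. The simplices of K, each written with vertices in increasing order, are:

  0-simplices (10): [0], [1], [2], [3], [4], [5], [6], [7], [8], [9]
  1-simplices (26): (26 of them)
  2-simplices (19): (19 of them)
  3-simplices (1): [0,2,4,8]

Hence C_0 ≅ Z^10, C_1 ≅ Z^26, C_2 ≅ Z^19, C_3 ≅ Z^1.

Boundary ∂_1: C_1 → C_0 maps an edge to its endpoints' difference, ∂[p,q] = q − p.
This gives a 10×26 integer matrix of rank 9; reducing to Smith normal form yields diagonal entries (1,1,1,1,1,1,1,1,1).

The boundary map ∂_2: C_2 → C_1 sends each 2-simplex [p,q,r] to [q,r] − [p,r] + [p,q]. For instance
  ∂[0,2,8] = [2,8] − [0,8] + [0,2],
  ∂[3,6,9] = [6,9] − [3,9] + [3,6].
The resulting 26×19 matrix has rank 17, and its Smith normal form has invariant factors (1,1,1,1,1,1,1,1,1,1,1,1,1,1,1,1,1).

The boundary map ∂_3: C_3 → C_2 sends each 3-simplex σ to the alternating sum Σ_i (−1)^i (σ with its i-th vertex removed). For instance
  ∂[0,2,4,8] = [2,4,8] − [0,4,8] + [0,2,8] − [0,2,4].
The resulting 19×1 matrix has rank 1, and its Smith normal form has invariant factors (1).

Now H_k = ker ∂_k / im ∂_{k+1}, so:

  H_2: rank ker ∂_2 − rank ∂_3 = (19 − 17) − 1 = 1, and the invariant factors of ∂_3 are all 1, so H_2 = Z.

H_2 ≅ Z.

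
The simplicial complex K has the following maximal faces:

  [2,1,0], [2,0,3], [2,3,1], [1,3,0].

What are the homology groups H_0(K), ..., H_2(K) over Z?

Fix the vertex order 0 < 1 < 2 < 3 and write every simplex with vertices in increasing order. Then dim K = 2 and the simplices of K are:

  0-simplices (4): [0], [1], [2], [3]
  1-simplices (6): [0,1], [0,2], [0,3], [1,2], [1,3], [2,3]
  2-simplices (4): [0,1,2], [0,1,3], [0,2,3], [1,2,3]

Hence C_0 ≅ Z^4, C_1 ≅ Z^6, C_2 ≅ Z^4.

The boundary map ∂_1: C_1 → C_0 maps an edge to its endpoints' difference, ∂[p,q] = q − p. For instance
  ∂[2,3] = [3] − [2].
The 4×6 boundary matrix has rank 3 and Smith normal form diag(1,1,1).

The boundary map ∂_2: C_2 → C_1 maps a triangle to the signed sum of its edges. For instance
  ∂[0,1,3] = [1,3] − [0,3] + [0,1],
  ∂[0,2,3] = [2,3] − [0,3] + [0,2].
The resulting 6×4 matrix has rank 3, and its Smith normal form has invariant factors (1,1,1).

Computing H_k = (kernel of ∂_k) / (image of ∂_{k+1}):

  H_0: rank C_0 − rank ∂_1 = 4 − 3 = 1, and the invariant factors of ∂_1 are all 1, so H_0 ≅ Z.
  H_1: rank ker ∂_1 − rank ∂_2 = (6 − 3) − 3 = 0, and the invariant factors of ∂_2 are all 1, so H_1 ≅ 0.
  H_2: rank ker ∂_2 − rank ∂_3 = (4 − 3) − 0 = 1, and there is no ∂_3, so H_2 ≅ Z.

(K is a triangulation of the 2-sphere S^2.)

H_0 = Z,  H_1 = 0,  H_2 = Z.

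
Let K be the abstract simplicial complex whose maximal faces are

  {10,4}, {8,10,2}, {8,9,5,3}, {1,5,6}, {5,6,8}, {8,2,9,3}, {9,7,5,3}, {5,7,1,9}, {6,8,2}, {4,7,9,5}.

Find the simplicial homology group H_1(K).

We work with the vertex ordering 1 < 2 < 3 < 4 < 5 < 6 < 7 < 8 < 9 < 10. The simplices of K, each written with vertices in increasing order, are:

  0-simplices (10): [1], [2], [3], [4], [5], [6], [7], [8], [9], [10]
  1-simplices (25): (25 of them)
  2-simplices (20): (20 of them)
  3-simplices (5): [1,5,7,9], [2,3,8,9], [3,5,7,9], [3,5,8,9], [4,5,7,9]

Hence C_0 ≅ Z^10, C_1 ≅ Z^25, C_2 ≅ Z^20, C_3 ≅ Z^5.

The boundary map ∂_1: C_1 → C_0 sends each edge [p,q] (with p < q) to q − p. For instance
  ∂[8,10] = [10] − [8].
The resulting 10×25 matrix has rank 9, and its Smith normal form has invariant factors (1,1,1,1,1,1,1,1,1).

Boundary ∂_2: C_2 → C_1 acts by ∂[p,q,r] = [q,r] − [p,r] + [p,q]. For instance
  ∂[1,5,6] = [5,6] − [1,6] + [1,5],
  ∂[2,3,9] = [3,9] − [2,9] + [2,3].
The resulting 25×20 matrix has rank 15, and its Smith normal form has invariant factors (1,1,1,1,1,1,1,1,1,1,1,1,1,1,1).

∂_3: C_3 → C_2 sends each 3-simplex σ to the alternating sum Σ_i (−1)^i (σ with its i-th vertex removed). For instance
  ∂[1,5,7,9] = [5,7,9] − [1,7,9] + [1,5,9] − [1,5,7],
  ∂[2,3,8,9] = [3,8,9] − [2,8,9] + [2,3,9] − [2,3,8].
The resulting 20×5 matrix has rank 5, and its Smith normal form has invariant factors (1,1,1,1,1).

Reading off H_k = ker ∂_k / im ∂_{k+1}:

  H_1: rank ker ∂_1 − rank ∂_2 = (25 − 9) − 15 = 1, and the invariant factors of ∂_2 are all 1, so H_1 ≅ Z.

H_1 = Z.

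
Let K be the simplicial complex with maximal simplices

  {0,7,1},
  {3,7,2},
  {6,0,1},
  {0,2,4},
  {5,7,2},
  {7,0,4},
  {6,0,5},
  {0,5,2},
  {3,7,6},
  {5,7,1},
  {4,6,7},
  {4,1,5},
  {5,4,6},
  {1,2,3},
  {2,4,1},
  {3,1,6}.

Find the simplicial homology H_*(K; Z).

Take the total order 0 < 1 < 2 < 3 < 4 < 5 < 6 < 7 on the vertex set. Then K (dimension 2) consists of the simplices:

  0-simplices (8): [0], [1], [2], [3], [4], [5], [6], [7]
  1-simplices (24): (24 of them)
  2-simplices (16): [0,1,6], [0,1,7], [0,2,4], [0,2,5], [0,4,7], [0,5,6], [1,2,3], [1,2,4], [1,3,6], [1,4,5], [1,5,7], [2,3,7], [2,5,7], [3,6,7], [4,5,6], [4,6,7]

Hence C_0 ≅ Z^8, C_1 ≅ Z^24, C_2 ≅ Z^16.

Boundary ∂_1: C_1 → C_0 sends each edge [p,q] (with p < q) to q − p.
The 8×24 boundary matrix has rank 7 and Smith normal form diag(1,1,1,1,1,1,1).

∂_2: C_2 → C_1 maps a triangle to the signed sum of its edges. For instance
  ∂[1,2,4] = [2,4] − [1,4] + [1,2],
  ∂[1,2,3] = [2,3] − [1,3] + [1,2].
The 24×16 boundary matrix has rank 15 and Smith normal form diag(1,1,1,1,1,1,1,1,1,1,1,1,1,1,1).

Computing H_k = (kernel of ∂_k) / (image of ∂_{k+1}):

  H_0: rank C_0 − rank ∂_1 = 8 − 7 = 1, and the invariant factors of ∂_1 are all 1, so H_0 = Z.
  H_1: rank ker ∂_1 − rank ∂_2 = (24 − 7) − 15 = 2, and the invariant factors of ∂_2 are all 1, so H_1 = Z^2.
  H_2: rank ker ∂_2 − rank ∂_3 = (16 − 15) − 0 = 1, and there is no ∂_3, so H_2 = Z.

(K is a triangulation of the torus T^2.)

H_0 = Z,  H_1 = Z^2,  H_2 = Z.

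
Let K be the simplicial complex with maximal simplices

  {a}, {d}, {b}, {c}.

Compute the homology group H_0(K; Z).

We work with the vertex ordering a < b < c < d. The simplices of K, each written with vertices in increasing order, are:

  0-simplices (4): a, b, c, d

so the chain groups are C_0 ≅ Z^4.

Reading off H_k = ker ∂_k / im ∂_{k+1}:

  H_0: rank C_0 − rank ∂_1 = 4 − 0 = 4, and there is no ∂_1, so H_0 ≅ Z^4.

H_0 ≅ Z^4.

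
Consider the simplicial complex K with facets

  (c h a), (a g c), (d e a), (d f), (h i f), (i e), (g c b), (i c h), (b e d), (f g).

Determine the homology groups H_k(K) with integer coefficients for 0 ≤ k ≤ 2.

H_0 ≅ Z,  H_1 ≅ Z^4,  H_2 = 0.

Take the total order a < b < c < d < e < f < g < h < i on the vertex set. Then K (dimension 2) consists of the simplices:

  0-simplices (9): a, b, c, d, e, f, g, h, i
  1-simplices (19): ac, ad, ae, ag, ah, bc, bd, be, bg, cg, ch, ci, de, df, ei, fg, fh, fi, hi
  2-simplices (7): acg, ach, ade, bcg, bde, chi, fhi

so the chain groups are C_0 ≅ Z^9, C_1 ≅ Z^19, C_2 ≅ Z^7.

∂_1: C_1 → C_0 sends each edge [p,q] (with p < q) to q − p. For instance
  ∂fh = h − f.
As a 9×19 matrix over Z this has rank 8, with invariant factors (1,1,1,1,1,1,1,1).

∂_2: C_2 → C_1 acts by ∂[p,q,r] = [q,r] − [p,r] + [p,q]. For instance
  ∂acg = cg − ag + ac,
  ∂bcg = cg − bg + bc.
The resulting 19×7 matrix has rank 7, and its Smith normal form has invariant factors (1,1,1,1,1,1,1).

Now H_k = ker ∂_k / im ∂_{k+1}, so:

  H_0: rank C_0 − rank ∂_1 = 9 − 8 = 1, and the invariant factors of ∂_1 are all 1, so H_0 ≅ Z.
  H_1: rank ker ∂_1 − rank ∂_2 = (19 − 8) − 7 = 4, and the invariant factors of ∂_2 are all 1, so H_1 ≅ Z^4.
  H_2: rank ker ∂_2 − rank ∂_3 = (7 − 7) − 0 = 0, and there is no ∂_3, so H_2 ≅ 0.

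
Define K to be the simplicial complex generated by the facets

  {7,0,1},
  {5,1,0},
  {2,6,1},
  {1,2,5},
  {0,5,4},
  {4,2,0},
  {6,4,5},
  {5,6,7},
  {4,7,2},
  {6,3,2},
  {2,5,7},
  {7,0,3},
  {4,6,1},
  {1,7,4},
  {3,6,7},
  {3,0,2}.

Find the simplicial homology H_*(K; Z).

H_0 = Z,  H_1 = Z^2,  H_2 = Z.

Fix the vertex order 0 < 1 < 2 < 3 < 4 < 5 < 6 < 7 and write every simplex with vertices in increasing order. Then dim K = 2 and the simplices of K are:

  0-simplices (8): [0], [1], [2], [3], [4], [5], [6], [7]
  1-simplices (24): (24 of them)
  2-simplices (16): [0,1,5], [0,1,7], [0,2,3], [0,2,4], [0,3,7], [0,4,5], [1,2,5], [1,2,6], [1,4,6], [1,4,7], [2,3,6], [2,4,7], [2,5,7], [3,6,7], [4,5,6], [5,6,7]

so the chain groups are C_0 ≅ Z^8, C_1 ≅ Z^24, C_2 ≅ Z^16.

The boundary map ∂_1: C_1 → C_0 is given by ∂[p,q] = [q] − [p].
The resulting 8×24 matrix has rank 7, and its Smith normal form has invariant factors (1,1,1,1,1,1,1).

∂_2: C_2 → C_1 acts by ∂[p,q,r] = [q,r] − [p,r] + [p,q]. For instance
  ∂[1,4,7] = [4,7] − [1,7] + [1,4],
  ∂[0,1,7] = [1,7] − [0,7] + [0,1].
The 24×16 boundary matrix has rank 15 and Smith normal form diag(1,1,1,1,1,1,1,1,1,1,1,1,1,1,1).

Computing H_k = (kernel of ∂_k) / (image of ∂_{k+1}):

  H_0: rank C_0 − rank ∂_1 = 8 − 7 = 1, and the invariant factors of ∂_1 are all 1, so H_0 ≅ Z.
  H_1: rank ker ∂_1 − rank ∂_2 = (24 − 7) − 15 = 2, and the invariant factors of ∂_2 are all 1, so H_1 ≅ Z^2.
  H_2: rank ker ∂_2 − rank ∂_3 = (16 − 15) − 0 = 1, and there is no ∂_3, so H_2 ≅ Z.

(K is a triangulation of the torus T^2.)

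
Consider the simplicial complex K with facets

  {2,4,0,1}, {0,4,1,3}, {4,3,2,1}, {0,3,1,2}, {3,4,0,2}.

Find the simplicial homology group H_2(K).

H_2 = 0.

We work with the vertex ordering 0 < 1 < 2 < 3 < 4. The simplices of K, each written with vertices in increasing order, are:

  0-simplices (5): [0], [1], [2], [3], [4]
  1-simplices (10): [0,1], [0,2], [0,3], [0,4], [1,2], [1,3], [1,4], [2,3], [2,4], [3,4]
  2-simplices (10): [0,1,2], [0,1,3], [0,1,4], [0,2,3], [0,2,4], [0,3,4], [1,2,3], [1,2,4], [1,3,4], [2,3,4]
  3-simplices (5): [0,1,2,3], [0,1,2,4], [0,1,3,4], [0,2,3,4], [1,2,3,4]

giving chain groups C_0 ≅ Z^5, C_1 ≅ Z^10, C_2 ≅ Z^10, C_3 ≅ Z^5.

∂_1: C_1 → C_0 is given by ∂[p,q] = [q] − [p]. For instance
  ∂[0,1] = [1] − [0].
The 5×10 boundary matrix has rank 4 and Smith normal form diag(1,1,1,1).

∂_2: C_2 → C_1 acts by ∂[p,q,r] = [q,r] − [p,r] + [p,q]. For instance
  ∂[0,2,4] = [2,4] − [0,4] + [0,2],
  ∂[1,2,4] = [2,4] − [1,4] + [1,2].
The 10×10 boundary matrix has rank 6 and Smith normal form diag(1,1,1,1,1,1).

∂_3: C_3 → C_2 sends each 3-simplex σ to the alternating sum Σ_i (−1)^i (σ with its i-th vertex removed). For instance
  ∂[0,1,2,4] = [1,2,4] − [0,2,4] + [0,1,4] − [0,1,2],
  ∂[0,2,3,4] = [2,3,4] − [0,3,4] + [0,2,4] − [0,2,3].
As a 10×5 matrix over Z this has rank 4, with invariant factors (1,1,1,1).

Reading off H_k = ker ∂_k / im ∂_{k+1}:

  H_2: rank ker ∂_2 − rank ∂_3 = (10 − 6) − 4 = 0, and the invariant factors of ∂_3 are all 1, so H_2 ≅ 0.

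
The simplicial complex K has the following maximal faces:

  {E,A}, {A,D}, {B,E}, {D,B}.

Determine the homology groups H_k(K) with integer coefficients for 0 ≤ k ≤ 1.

H_0 ≅ Z,  H_1 ≅ Z.

We work with the vertex ordering A < B < D < E. The simplices of K, each written with vertices in increasing order, are:

  0-simplices (4): A, B, D, E
  1-simplices (4): AD, AE, BD, BE

so the chain groups are C_0 ≅ Z^4, C_1 ≅ Z^4.

∂_1: C_1 → C_0 sends each edge [p,q] (with p < q) to q − p. For instance
  ∂AD = D − A.
The resulting 4×4 matrix has rank 3, and its Smith normal form has invariant factors (1,1,1).

Now H_k = ker ∂_k / im ∂_{k+1}, so:

  H_0: rank C_0 − rank ∂_1 = 4 − 3 = 1, and the invariant factors of ∂_1 are all 1, so H_0 = Z.
  H_1: rank ker ∂_1 − rank ∂_2 = (4 − 3) − 0 = 1, and there is no ∂_2, so H_1 = Z.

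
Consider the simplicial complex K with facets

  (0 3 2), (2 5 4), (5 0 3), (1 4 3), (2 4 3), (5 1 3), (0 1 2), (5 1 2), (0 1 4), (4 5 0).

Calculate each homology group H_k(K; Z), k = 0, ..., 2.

H_0 = Z,  H_1 = Z/2Z,  H_2 = 0.

Order the vertices as 0 < 1 < 2 < 3 < 4 < 5. Listing each simplex with vertices in this order, K has dimension 2 with simplices:

  0-simplices (6): [0], [1], [2], [3], [4], [5]
  1-simplices (15): [0,1], [0,2], [0,3], [0,4], [0,5], [1,2], [1,3], [1,4], [1,5], [2,3], [2,4], [2,5], [3,4], [3,5], [4,5]
  2-simplices (10): [0,1,2], [0,1,4], [0,2,3], [0,3,5], [0,4,5], [1,2,5], [1,3,4], [1,3,5], [2,3,4], [2,4,5]

giving chain groups C_0 ≅ Z^6, C_1 ≅ Z^15, C_2 ≅ Z^10.

The boundary map ∂_1: C_1 → C_0 maps an edge to its endpoints' difference, ∂[p,q] = q − p.
This gives a 6×15 integer matrix of rank 5; reducing to Smith normal form yields diagonal entries (1,1,1,1,1).

The boundary map ∂_2: C_2 → C_1 maps a triangle to the signed sum of its edges. For instance
  ∂[1,3,4] = [3,4] − [1,4] + [1,3],
  ∂[0,1,4] = [1,4] − [0,4] + [0,1].
The 15×10 boundary matrix has rank 10 and Smith normal form diag(1,1,1,1,1,1,1,1,1,2).

Reading off H_k = ker ∂_k / im ∂_{k+1}:

  H_0: rank C_0 − rank ∂_1 = 6 − 5 = 1, and the invariant factors of ∂_1 are all 1, so H_0 = Z.
  H_1: rank ker ∂_1 − rank ∂_2 = (15 − 5) − 10 = 0, and ∂_2 has invariant factor 2 > 1, so H_1 = Z/2Z.
  H_2: rank ker ∂_2 − rank ∂_3 = (10 − 10) − 0 = 0, and there is no ∂_3, so H_2 = 0.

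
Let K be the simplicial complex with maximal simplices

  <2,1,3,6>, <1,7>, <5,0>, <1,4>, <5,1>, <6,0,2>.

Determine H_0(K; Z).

H_0 ≅ Z.

We work with the vertex ordering 0 < 1 < 2 < 3 < 4 < 5 < 6 < 7. The simplices of K, each written with vertices in increasing order, are:

  0-simplices (8): [0], [1], [2], [3], [4], [5], [6], [7]
  1-simplices (12): [0,2], [0,5], [0,6], [1,2], [1,3], [1,4], [1,5], [1,6], [1,7], [2,3], [2,6], [3,6]
  2-simplices (5): [0,2,6], [1,2,3], [1,2,6], [1,3,6], [2,3,6]
  3-simplices (1): [1,2,3,6]

Hence C_0 ≅ Z^8, C_1 ≅ Z^12, C_2 ≅ Z^5, C_3 ≅ Z^1.

Boundary ∂_1: C_1 → C_0 is given by ∂[p,q] = [q] − [p].
The 8×12 boundary matrix has rank 7 and Smith normal form diag(1,1,1,1,1,1,1).

∂_2: C_2 → C_1 acts by ∂[p,q,r] = [q,r] − [p,r] + [p,q]. For instance
  ∂[1,2,6] = [2,6] − [1,6] + [1,2],
  ∂[1,2,3] = [2,3] − [1,3] + [1,2].
This gives a 12×5 integer matrix of rank 4; reducing to Smith normal form yields diagonal entries (1,1,1,1).

∂_3: C_3 → C_2 sends each 3-simplex σ to the alternating sum Σ_i (−1)^i (σ with its i-th vertex removed). For instance
  ∂[1,2,3,6] = [2,3,6] − [1,3,6] + [1,2,6] − [1,2,3].
This gives a 5×1 integer matrix of rank 1; reducing to Smith normal form yields diagonal entries (1).

From H_k ≅ ker(∂_k) / im(∂_{k+1}) we obtain:

  H_0: rank C_0 − rank ∂_1 = 8 − 7 = 1, and the invariant factors of ∂_1 are all 1, so H_0 ≅ Z.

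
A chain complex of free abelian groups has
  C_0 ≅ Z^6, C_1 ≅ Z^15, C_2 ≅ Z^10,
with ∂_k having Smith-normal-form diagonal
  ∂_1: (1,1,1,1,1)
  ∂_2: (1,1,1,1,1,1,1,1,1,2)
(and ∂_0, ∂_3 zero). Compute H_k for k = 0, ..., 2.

H_0 = Z,  H_1 = Z/2Z,  H_2 = 0.

H_0: b_0 = 6 − 0 − 5 = 1; torsion from ∂_1 factors > 1: none. So H_0 = Z.
H_1: b_1 = 15 − 5 − 10 = 0; torsion from ∂_2 factors > 1: [2]. So H_1 = Z/2Z.
H_2: b_2 = 10 − 10 − 0 = 0; torsion from ∂_3 factors > 1: none. So H_2 = 0.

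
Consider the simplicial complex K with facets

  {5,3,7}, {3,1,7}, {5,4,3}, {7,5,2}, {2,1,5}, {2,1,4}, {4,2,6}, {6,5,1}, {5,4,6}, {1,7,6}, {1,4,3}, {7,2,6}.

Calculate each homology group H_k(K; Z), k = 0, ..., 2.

K has 7 vertices, 18 edges, 12 triangles.
rank ∂_0 = 0, rank ∂_1 = 6 ⇒ b_0 = 7 − 0 − 6 = 1; all invariant factors of ∂_1 are 1 so no torsion. So H_0 ≅ Z.
rank ∂_1 = 6, rank ∂_2 = 12 ⇒ b_1 = 18 − 6 − 12 = 0; ∂_2 has invariant factor(s) [2] giving torsion. So H_1 ≅ Z/2.
rank ∂_2 = 12, rank ∂_3 = 0 ⇒ b_2 = 12 − 12 − 0 = 0. So H_2 ≅ 0.

H_0 ≅ Z,  H_1 ≅ Z/2,  H_2 = 0.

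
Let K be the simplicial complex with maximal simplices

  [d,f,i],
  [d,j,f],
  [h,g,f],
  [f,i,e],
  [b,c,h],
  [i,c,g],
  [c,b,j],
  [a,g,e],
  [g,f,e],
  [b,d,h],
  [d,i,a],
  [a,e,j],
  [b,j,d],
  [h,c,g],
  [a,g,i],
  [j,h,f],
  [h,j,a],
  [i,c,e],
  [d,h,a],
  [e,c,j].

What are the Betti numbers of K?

K has 10 vertices, 30 edges, 20 triangles.
rank ∂_0 = 0, rank ∂_1 = 9 ⇒ b_0 = 10 − 0 − 9 = 1; all invariant factors of ∂_1 are 1 so no torsion. So H_0 = Z.
rank ∂_1 = 9, rank ∂_2 = 20 ⇒ b_1 = 30 − 9 − 20 = 1; ∂_2 has invariant factor(s) [2] giving torsion. So H_1 = Z ⊕ Z/2.
rank ∂_2 = 20, rank ∂_3 = 0 ⇒ b_2 = 20 − 20 − 0 = 0. So H_2 = 0.

b_0 = 1, b_1 = 1, b_2 = 0.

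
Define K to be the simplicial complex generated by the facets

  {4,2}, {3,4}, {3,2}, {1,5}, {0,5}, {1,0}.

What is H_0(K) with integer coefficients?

H_0 ≅ Z^2.

Fix the vertex order 0 < 1 < 2 < 3 < 4 < 5 and write every simplex with vertices in increasing order. Then dim K = 1 and the simplices of K are:

  0-simplices (6): [0], [1], [2], [3], [4], [5]
  1-simplices (6): [0,1], [0,5], [1,5], [2,3], [2,4], [3,4]

giving chain groups C_0 ≅ Z^6, C_1 ≅ Z^6.

∂_1: C_1 → C_0 is given by ∂[p,q] = [q] − [p]. For instance
  ∂[2,4] = [4] − [2].
The resulting 6×6 matrix has rank 4, and its Smith normal form has invariant factors (1,1,1,1).

Reading off H_k = ker ∂_k / im ∂_{k+1}:

  H_0: rank C_0 − rank ∂_1 = 6 − 4 = 2, and the invariant factors of ∂_1 are all 1, so H_0 ≅ Z^2.

(K is a triangulation of the disjoint union of the circle S^1 and the circle S^1.)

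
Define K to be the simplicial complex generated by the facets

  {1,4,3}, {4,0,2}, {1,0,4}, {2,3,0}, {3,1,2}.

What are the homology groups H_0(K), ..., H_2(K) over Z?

We work with the vertex ordering 0 < 1 < 2 < 3 < 4. The simplices of K, each written with vertices in increasing order, are:

  0-simplices (5): [0], [1], [2], [3], [4]
  1-simplices (10): [0,1], [0,2], [0,3], [0,4], [1,2], [1,3], [1,4], [2,3], [2,4], [3,4]
  2-simplices (5): [0,1,4], [0,2,3], [0,2,4], [1,2,3], [1,3,4]

giving chain groups C_0 ≅ Z^5, C_1 ≅ Z^10, C_2 ≅ Z^5.

Boundary ∂_1: C_1 → C_0 sends each edge [p,q] (with p < q) to q − p. For instance
  ∂[0,4] = [4] − [0].
The 5×10 boundary matrix has rank 4 and Smith normal form diag(1,1,1,1).

Boundary ∂_2: C_2 → C_1 sends each 2-simplex [p,q,r] to [q,r] − [p,r] + [p,q]. For instance
  ∂[1,2,3] = [2,3] − [1,3] + [1,2],
  ∂[1,3,4] = [3,4] − [1,4] + [1,3].
This gives a 10×5 integer matrix of rank 5; reducing to Smith normal form yields diagonal entries (1,1,1,1,1).

Reading off H_k = ker ∂_k / im ∂_{k+1}:

  H_0: rank C_0 − rank ∂_1 = 5 − 4 = 1, and the invariant factors of ∂_1 are all 1, so H_0 ≅ Z.
  H_1: rank ker ∂_1 − rank ∂_2 = (10 − 4) − 5 = 1, and the invariant factors of ∂_2 are all 1, so H_1 ≅ Z.
  H_2: rank ker ∂_2 − rank ∂_3 = (5 − 5) − 0 = 0, and there is no ∂_3, so H_2 ≅ 0.

(K is a triangulation of the Möbius band.)

H_0 ≅ Z,  H_1 ≅ Z,  H_2 = 0.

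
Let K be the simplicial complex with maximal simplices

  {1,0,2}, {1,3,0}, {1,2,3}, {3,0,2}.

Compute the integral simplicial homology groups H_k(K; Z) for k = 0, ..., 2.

H_0 ≅ Z,  H_1 = 0,  H_2 ≅ Z.

Take the total order 0 < 1 < 2 < 3 on the vertex set. Then K (dimension 2) consists of the simplices:

  0-simplices (4): [0], [1], [2], [3]
  1-simplices (6): [0,1], [0,2], [0,3], [1,2], [1,3], [2,3]
  2-simplices (4): [0,1,2], [0,1,3], [0,2,3], [1,2,3]

giving chain groups C_0 ≅ Z^4, C_1 ≅ Z^6, C_2 ≅ Z^4.

The boundary map ∂_1: C_1 → C_0 sends each edge [p,q] (with p < q) to q − p. For instance
  ∂[0,2] = [2] − [0].
The 4×6 boundary matrix has rank 3 and Smith normal form diag(1,1,1).

Boundary ∂_2: C_2 → C_1 maps a triangle to the signed sum of its edges. For instance
  ∂[0,1,3] = [1,3] − [0,3] + [0,1],
  ∂[0,1,2] = [1,2] − [0,2] + [0,1].
This gives a 6×4 integer matrix of rank 3; reducing to Smith normal form yields diagonal entries (1,1,1).

Reading off H_k = ker ∂_k / im ∂_{k+1}:

  H_0: rank C_0 − rank ∂_1 = 4 − 3 = 1, and the invariant factors of ∂_1 are all 1, so H_0 ≅ Z.
  H_1: rank ker ∂_1 − rank ∂_2 = (6 − 3) − 3 = 0, and the invariant factors of ∂_2 are all 1, so H_1 ≅ 0.
  H_2: rank ker ∂_2 − rank ∂_3 = (4 − 3) − 0 = 1, and there is no ∂_3, so H_2 ≅ Z.

As a check, the Euler characteristic is 4 − 6 + 4 = 2, which agrees with 1 − 0 + 1 = 2.
(K is a triangulation of the 2-sphere S^2.)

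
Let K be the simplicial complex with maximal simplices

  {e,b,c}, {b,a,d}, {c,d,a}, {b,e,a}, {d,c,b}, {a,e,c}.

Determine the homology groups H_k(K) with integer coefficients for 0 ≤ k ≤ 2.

Take the total order a < b < c < d < e on the vertex set. Then K (dimension 2) consists of the simplices:

  0-simplices (5): a, b, c, d, e
  1-simplices (9): ab, ac, ad, ae, bc, bd, be, cd, ce
  2-simplices (6): abd, abe, acd, ace, bcd, bce

so the chain groups are C_0 ≅ Z^5, C_1 ≅ Z^9, C_2 ≅ Z^6.

The boundary map ∂_1: C_1 → C_0 is given by ∂[p,q] = [q] − [p]. For instance
  ∂ad = d − a.
This gives a 5×9 integer matrix of rank 4; reducing to Smith normal form yields diagonal entries (1,1,1,1).

Boundary ∂_2: C_2 → C_1 acts by ∂[p,q,r] = [q,r] − [p,r] + [p,q]. For instance
  ∂bce = ce − be + bc,
  ∂abe = be − ae + ab.
As a 9×6 matrix over Z this has rank 5, with invariant factors (1,1,1,1,1).

Reading off H_k = ker ∂_k / im ∂_{k+1}:

  H_0: rank C_0 − rank ∂_1 = 5 − 4 = 1, and the invariant factors of ∂_1 are all 1, so H_0 = Z.
  H_1: rank ker ∂_1 − rank ∂_2 = (9 − 4) − 5 = 0, and the invariant factors of ∂_2 are all 1, so H_1 = 0.
  H_2: rank ker ∂_2 − rank ∂_3 = (6 − 5) − 0 = 1, and there is no ∂_3, so H_2 = Z.

As a check, the Euler characteristic is 5 − 9 + 6 = 2, which agrees with 1 − 0 + 1 = 2.

H_0 ≅ Z,  H_1 = 0,  H_2 ≅ Z.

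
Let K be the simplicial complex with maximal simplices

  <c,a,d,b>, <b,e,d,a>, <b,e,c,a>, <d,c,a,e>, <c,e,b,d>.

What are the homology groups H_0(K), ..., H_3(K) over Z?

We work with the vertex ordering a < b < c < d < e. The simplices of K, each written with vertices in increasing order, are:

  0-simplices (5): a, b, c, d, e
  1-simplices (10): ab, ac, ad, ae, bc, bd, be, cd, ce, de
  2-simplices (10): abc, abd, abe, acd, ace, ade, bcd, bce, bde, cde
  3-simplices (5): abcd, abce, abde, acde, bcde

so the chain groups are C_0 ≅ Z^5, C_1 ≅ Z^10, C_2 ≅ Z^10, C_3 ≅ Z^5.

The boundary map ∂_1: C_1 → C_0 sends each edge [p,q] (with p < q) to q − p. For instance
  ∂ce = e − c.
This gives a 5×10 integer matrix of rank 4; reducing to Smith normal form yields diagonal entries (1,1,1,1).

Boundary ∂_2: C_2 → C_1 acts by ∂[p,q,r] = [q,r] − [p,r] + [p,q]. For instance
  ∂bde = de − be + bd,
  ∂abe = be − ae + ab.
As a 10×10 matrix over Z this has rank 6, with invariant factors (1,1,1,1,1,1).

The boundary map ∂_3: C_3 → C_2 sends each 3-simplex σ to the alternating sum Σ_i (−1)^i (σ with its i-th vertex removed). For instance
  ∂abde = bde − ade + abe − abd,
  ∂acde = cde − ade + ace − acd.
The 10×5 boundary matrix has rank 4 and Smith normal form diag(1,1,1,1).

From H_k ≅ ker(∂_k) / im(∂_{k+1}) we obtain:

  H_0: rank C_0 − rank ∂_1 = 5 − 4 = 1, and the invariant factors of ∂_1 are all 1, so H_0 ≅ Z.
  H_1: rank ker ∂_1 − rank ∂_2 = (10 − 4) − 6 = 0, and the invariant factors of ∂_2 are all 1, so H_1 ≅ 0.
  H_2: rank ker ∂_2 − rank ∂_3 = (10 − 6) − 4 = 0, and the invariant factors of ∂_3 are all 1, so H_2 ≅ 0.
  H_3: rank ker ∂_3 − rank ∂_4 = (5 − 4) − 0 = 1, and there is no ∂_4, so H_3 ≅ Z.

H_0 = Z,  H_1 = 0,  H_2 = 0,  H_3 = Z.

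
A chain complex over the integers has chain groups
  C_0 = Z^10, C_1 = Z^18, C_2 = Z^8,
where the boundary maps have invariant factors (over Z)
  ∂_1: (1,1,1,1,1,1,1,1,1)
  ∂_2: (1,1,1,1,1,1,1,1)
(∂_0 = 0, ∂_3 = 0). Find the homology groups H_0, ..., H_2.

H_0: b_0 = 10 − 0 − 9 = 1; torsion from ∂_1 factors > 1: none. So H_0 = Z.
H_1: b_1 = 18 − 9 − 8 = 1; torsion from ∂_2 factors > 1: none. So H_1 = Z.
H_2: b_2 = 8 − 8 − 0 = 0; torsion from ∂_3 factors > 1: none. So H_2 = 0.

H_0 = Z,  H_1 = Z,  H_2 = 0.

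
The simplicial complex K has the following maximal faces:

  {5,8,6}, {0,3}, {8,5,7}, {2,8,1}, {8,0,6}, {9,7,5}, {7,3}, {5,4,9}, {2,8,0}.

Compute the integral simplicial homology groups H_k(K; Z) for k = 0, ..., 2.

H_0 = Z,  H_1 = Z,  H_2 = 0.

Fix the vertex order 0 < 1 < 2 < 3 < 4 < 5 < 6 < 7 < 8 < 9 and write every simplex with vertices in increasing order. Then dim K = 2 and the simplices of K are:

  0-simplices (10): [0], [1], [2], [3], [4], [5], [6], [7], [8], [9]
  1-simplices (17): [0,2], [0,3], [0,6], [0,8], [1,2], [1,8], [2,8], [3,7], [4,5], [4,9], [5,6], [5,7], [5,8], [5,9], [6,8], [7,8], [7,9]
  2-simplices (7): [0,2,8], [0,6,8], [1,2,8], [4,5,9], [5,6,8], [5,7,8], [5,7,9]

giving chain groups C_0 ≅ Z^10, C_1 ≅ Z^17, C_2 ≅ Z^7.

Boundary ∂_1: C_1 → C_0 sends each edge [p,q] (with p < q) to q − p. For instance
  ∂[7,9] = [9] − [7].
As a 10×17 matrix over Z this has rank 9, with invariant factors (1,1,1,1,1,1,1,1,1).

∂_2: C_2 → C_1 maps a triangle to the signed sum of its edges. For instance
  ∂[0,2,8] = [2,8] − [0,8] + [0,2],
  ∂[5,6,8] = [6,8] − [5,8] + [5,6].
The resulting 17×7 matrix has rank 7, and its Smith normal form has invariant factors (1,1,1,1,1,1,1).

Reading off H_k = ker ∂_k / im ∂_{k+1}:

  H_0: rank C_0 − rank ∂_1 = 10 − 9 = 1, and the invariant factors of ∂_1 are all 1, so H_0 = Z.
  H_1: rank ker ∂_1 − rank ∂_2 = (17 − 9) − 7 = 1, and the invariant factors of ∂_2 are all 1, so H_1 = Z.
  H_2: rank ker ∂_2 − rank ∂_3 = (7 − 7) − 0 = 0, and there is no ∂_3, so H_2 = 0.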